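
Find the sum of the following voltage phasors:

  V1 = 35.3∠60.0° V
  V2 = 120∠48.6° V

Step 1 — Convert each phasor to rectangular form:
  V1 = 35.3·(cos(60.0°) + j·sin(60.0°)) = 17.65 + j30.57 V
  V2 = 120·(cos(48.6°) + j·sin(48.6°)) = 79.36 + j90.01 V
Step 2 — Sum components: V_total = 97.01 + j120.6 V.
Step 3 — Convert to polar: |V_total| = 154.8 V, ∠V_total = 51.2°.

V_total = 154.8∠51.2° V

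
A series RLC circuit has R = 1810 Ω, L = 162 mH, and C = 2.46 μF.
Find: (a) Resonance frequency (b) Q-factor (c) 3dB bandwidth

Step 1 — Resonance condition Im(Z)=0 gives ω₀ = 1/√(LC).
Step 2 — ω₀ = 1/√(0.162·2.46e-06) = 1584 rad/s.
Step 3 — f₀ = ω₀/(2π) = 252.1 Hz.
Step 4 — Series Q: Q = ω₀L/R = 1584·0.162/1810 = 0.1418.
Step 5 — 3dB bandwidth: Δω = ω₀/Q = 1.117e+04 rad/s; BW = Δω/(2π) = 1778 Hz.

(a) f₀ = 252.1 Hz  (b) Q = 0.1418  (c) BW = 1778 Hz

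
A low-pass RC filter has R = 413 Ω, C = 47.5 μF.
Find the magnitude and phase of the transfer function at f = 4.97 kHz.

Step 1 — Angular frequency: ω = 2π·4970 = 3.123e+04 rad/s.
Step 2 — Transfer function: H(jω) = 1/(1 + jωRC).
Step 3 — Denominator: 1 + jωRC = 1 + j·3.123e+04·413·4.75e-05 = 1 + j612.6.
Step 4 — H = 2.665e-06 - j0.001632.
Step 5 — Magnitude: |H| = 0.001632 (-55.7 dB); phase: φ = -89.9°.

|H| = 0.001632 (-55.7 dB), φ = -89.9°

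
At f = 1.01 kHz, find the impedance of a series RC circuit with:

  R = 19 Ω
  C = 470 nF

Step 1 — Angular frequency: ω = 2π·f = 2π·1010 = 6346 rad/s.
Step 2 — Component impedances:
  R: Z = R = 19 Ω
  C: Z = 1/(jωC) = -j/(ω·C) = 0 - j335.3 Ω
Step 3 — Series combination: Z_total = R + C = 19 - j335.3 Ω = 335.8∠-86.8° Ω.

Z = 19 - j335.3 Ω = 335.8∠-86.8° Ω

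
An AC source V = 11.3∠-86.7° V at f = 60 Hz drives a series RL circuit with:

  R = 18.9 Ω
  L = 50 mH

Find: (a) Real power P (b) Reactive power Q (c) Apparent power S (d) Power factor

Step 1 — Angular frequency: ω = 2π·f = 2π·60 = 377 rad/s.
Step 2 — Component impedances:
  R: Z = R = 18.9 Ω
  L: Z = jωL = j·377·0.05 = 0 + j18.85 Ω
Step 3 — Series combination: Z_total = R + L = 18.9 + j18.85 Ω = 26.69∠44.9° Ω.
Step 4 — Source phasor: V = 11.3∠-86.7° V = 0.6505 - j11.28 V.
Step 5 — Current: I = V / Z = -0.2812 - j0.3165 A = 0.4233∠-131.6° A.
Step 6 — Complex power: S = V·I* = 3.387 + j3.378 VA.
Step 7 — Real power: P = Re(S) = 3.387 W.
Step 8 — Reactive power: Q = Im(S) = 3.378 VAR.
Step 9 — Apparent power: |S| = 4.784 VA.
Step 10 — Power factor: PF = P/|S| = 0.7081 (lagging).

(a) P = 3.387 W  (b) Q = 3.378 VAR  (c) S = 4.784 VA  (d) PF = 0.7081 (lagging)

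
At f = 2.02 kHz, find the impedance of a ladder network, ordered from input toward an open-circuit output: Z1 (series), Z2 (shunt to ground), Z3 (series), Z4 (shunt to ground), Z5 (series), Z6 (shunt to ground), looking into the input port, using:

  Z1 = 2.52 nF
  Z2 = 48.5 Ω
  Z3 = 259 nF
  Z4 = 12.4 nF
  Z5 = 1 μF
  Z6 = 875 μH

Step 1 — Angular frequency: ω = 2π·f = 2π·2020 = 1.269e+04 rad/s.
Step 2 — Component impedances:
  Z1: Z = 1/(jωC) = -j/(ω·C) = 0 - j3.127e+04 Ω
  Z2: Z = R = 48.5 Ω
  Z3: Z = 1/(jωC) = -j/(ω·C) = 0 - j304.2 Ω
  Z4: Z = 1/(jωC) = -j/(ω·C) = 0 - j6354 Ω
  Z5: Z = 1/(jωC) = -j/(ω·C) = 0 - j78.79 Ω
  Z6: Z = jωL = j·1.269e+04·0.000875 = 0 + j11.11 Ω
Step 3 — Ladder network (open output): work backward from the far end, alternating series and parallel combinations. Z_in = 47.69 - j3.127e+04 Ω = 3.127e+04∠-89.9° Ω.

Z = 47.69 - j3.127e+04 Ω = 3.127e+04∠-89.9° Ω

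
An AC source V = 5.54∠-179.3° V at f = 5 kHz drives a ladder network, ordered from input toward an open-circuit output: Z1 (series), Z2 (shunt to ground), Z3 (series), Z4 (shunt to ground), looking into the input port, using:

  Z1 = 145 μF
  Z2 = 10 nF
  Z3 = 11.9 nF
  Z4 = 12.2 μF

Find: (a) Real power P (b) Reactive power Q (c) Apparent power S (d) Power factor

Step 1 — Angular frequency: ω = 2π·f = 2π·5000 = 3.142e+04 rad/s.
Step 2 — Component impedances:
  Z1: Z = 1/(jωC) = -j/(ω·C) = 0 - j0.2195 Ω
  Z2: Z = 1/(jωC) = -j/(ω·C) = 0 - j3183 Ω
  Z3: Z = 1/(jωC) = -j/(ω·C) = 0 - j2675 Ω
  Z4: Z = 1/(jωC) = -j/(ω·C) = 0 - j2.609 Ω
Step 3 — Ladder network (open output): work backward from the far end, alternating series and parallel combinations. Z_in = 0 - j1454 Ω = 1454∠-90.0° Ω.
Step 4 — Source phasor: V = 5.54∠-179.3° V = -5.54 - j0.06768 V.
Step 5 — Current: I = V / Z = 4.653e-05 - j0.003809 A = 0.003809∠-89.3° A.
Step 6 — Complex power: S = V·I* = 0 - j0.0211 VA.
Step 7 — Real power: P = Re(S) = 0 W.
Step 8 — Reactive power: Q = Im(S) = -0.0211 VAR.
Step 9 — Apparent power: |S| = 0.0211 VA.
Step 10 — Power factor: PF = P/|S| = 0 (leading).

(a) P = 0 W  (b) Q = -0.0211 VAR  (c) S = 0.0211 VA  (d) PF = 0 (leading)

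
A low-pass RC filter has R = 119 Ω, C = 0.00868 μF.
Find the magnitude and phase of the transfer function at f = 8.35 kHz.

Step 1 — Angular frequency: ω = 2π·8350 = 5.246e+04 rad/s.
Step 2 — Transfer function: H(jω) = 1/(1 + jωRC).
Step 3 — Denominator: 1 + jωRC = 1 + j·5.246e+04·119·8.68e-09 = 1 + j0.05419.
Step 4 — H = 0.9971 - j0.05403.
Step 5 — Magnitude: |H| = 0.9985 (-0.0 dB); phase: φ = -3.1°.

|H| = 0.9985 (-0.0 dB), φ = -3.1°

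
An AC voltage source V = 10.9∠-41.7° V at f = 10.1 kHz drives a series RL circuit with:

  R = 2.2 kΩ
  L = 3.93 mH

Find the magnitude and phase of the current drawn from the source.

Step 1 — Angular frequency: ω = 2π·f = 2π·1.01e+04 = 6.346e+04 rad/s.
Step 2 — Component impedances:
  R: Z = R = 2200 Ω
  L: Z = jωL = j·6.346e+04·0.00393 = 0 + j249.4 Ω
Step 3 — Series combination: Z_total = R + L = 2200 + j249.4 Ω = 2214∠6.5° Ω.
Step 4 — Source phasor: V = 10.9∠-41.7° V = 8.138 - j7.251 V.
Step 5 — Ohm's law: I = V / Z_total = (8.138 - j7.251) / (2200 + j249.4) = 0.003283 - j0.003668 A.
Step 6 — Convert to polar: |I| = 0.004923 A, ∠I = -48.2°.

I = 0.004923∠-48.2° A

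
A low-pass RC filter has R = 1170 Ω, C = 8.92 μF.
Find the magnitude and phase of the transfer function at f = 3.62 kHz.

Step 1 — Angular frequency: ω = 2π·3620 = 2.275e+04 rad/s.
Step 2 — Transfer function: H(jω) = 1/(1 + jωRC).
Step 3 — Denominator: 1 + jωRC = 1 + j·2.275e+04·1170·8.92e-06 = 1 + j237.4.
Step 4 — H = 1.775e-05 - j0.004213.
Step 5 — Magnitude: |H| = 0.004213 (-47.5 dB); phase: φ = -89.8°.

|H| = 0.004213 (-47.5 dB), φ = -89.8°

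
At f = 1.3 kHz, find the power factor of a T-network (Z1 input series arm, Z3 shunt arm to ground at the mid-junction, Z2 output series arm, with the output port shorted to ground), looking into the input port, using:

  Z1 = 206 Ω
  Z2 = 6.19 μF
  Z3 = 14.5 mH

Step 1 — Angular frequency: ω = 2π·f = 2π·1300 = 8168 rad/s.
Step 2 — Component impedances:
  Z1: Z = R = 206 Ω
  Z2: Z = 1/(jωC) = -j/(ω·C) = 0 - j19.78 Ω
  Z3: Z = jωL = j·8168·0.0145 = 0 + j118.4 Ω
Step 3 — With the output port shorted to ground, the output series arm Z2 runs from the junction to ground; the shunt arm Z3 also runs from the junction to ground. They appear in parallel: Z3 || Z2 = 0 - j23.74 Ω.
Step 4 — Series with input arm Z1: Z_in = Z1 + (Z3 || Z2) = 206 - j23.74 Ω = 207.4∠-6.6° Ω.
Step 5 — Power factor: PF = cos(φ) = Re(Z)/|Z| = 206/207.36 = 0.9934.
Step 6 — Type: Im(Z) = -23.74 ⇒ leading (phase φ = -6.6°).

PF = 0.9934 (leading, φ = -6.6°)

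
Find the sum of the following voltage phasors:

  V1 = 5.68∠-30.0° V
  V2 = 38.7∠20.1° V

Step 1 — Convert each phasor to rectangular form:
  V1 = 5.68·(cos(-30.0°) + j·sin(-30.0°)) = 4.919 - j2.84 V
  V2 = 38.7·(cos(20.1°) + j·sin(20.1°)) = 36.34 + j13.3 V
Step 2 — Sum components: V_total = 41.26 + j10.46 V.
Step 3 — Convert to polar: |V_total| = 42.57 V, ∠V_total = 14.2°.

V_total = 42.57∠14.2° V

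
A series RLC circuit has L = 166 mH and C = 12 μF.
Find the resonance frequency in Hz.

Step 1 — Resonance condition Im(Z)=0 gives ω₀ = 1/√(LC).
Step 2 — ω₀ = 1/√(0.166·1.2e-05) = 708.5 rad/s.
Step 3 — f₀ = ω₀/(2π) = 112.8 Hz.

f₀ = 112.8 Hz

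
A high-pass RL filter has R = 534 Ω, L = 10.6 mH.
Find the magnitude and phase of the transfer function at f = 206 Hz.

Step 1 — Angular frequency: ω = 2π·206 = 1294 rad/s.
Step 2 — Transfer function: H(jω) = jωL/(R + jωL).
Step 3 — Numerator jωL = j·13.72; denominator R + jωL = 534 + j13.72.
Step 4 — H = 0.0006597 + j0.02568.
Step 5 — Magnitude: |H| = 0.02568 (-31.8 dB); phase: φ = 88.5°.

|H| = 0.02568 (-31.8 dB), φ = 88.5°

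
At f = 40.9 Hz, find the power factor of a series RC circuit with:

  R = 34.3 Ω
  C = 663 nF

Step 1 — Angular frequency: ω = 2π·f = 2π·40.9 = 257 rad/s.
Step 2 — Component impedances:
  R: Z = R = 34.3 Ω
  C: Z = 1/(jωC) = -j/(ω·C) = 0 - j5869 Ω
Step 3 — Series combination: Z_total = R + C = 34.3 - j5869 Ω = 5869∠-89.7° Ω.
Step 4 — Power factor: PF = cos(φ) = Re(Z)/|Z| = 34.3/5869 = 0.005844.
Step 5 — Type: Im(Z) = -5869 ⇒ leading (phase φ = -89.7°).

PF = 0.005844 (leading, φ = -89.7°)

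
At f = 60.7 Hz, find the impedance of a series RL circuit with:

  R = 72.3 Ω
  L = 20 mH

Step 1 — Angular frequency: ω = 2π·f = 2π·60.7 = 381.4 rad/s.
Step 2 — Component impedances:
  R: Z = R = 72.3 Ω
  L: Z = jωL = j·381.4·0.02 = 0 + j7.628 Ω
Step 3 — Series combination: Z_total = R + L = 72.3 + j7.628 Ω = 72.7∠6.0° Ω.

Z = 72.3 + j7.628 Ω = 72.7∠6.0° Ω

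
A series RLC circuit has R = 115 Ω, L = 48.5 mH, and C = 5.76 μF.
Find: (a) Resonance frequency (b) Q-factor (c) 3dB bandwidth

Step 1 — Resonance condition Im(Z)=0 gives ω₀ = 1/√(LC).
Step 2 — ω₀ = 1/√(0.0485·5.76e-06) = 1892 rad/s.
Step 3 — f₀ = ω₀/(2π) = 301.1 Hz.
Step 4 — Series Q: Q = ω₀L/R = 1892·0.0485/115 = 0.7979.
Step 5 — 3dB bandwidth: Δω = ω₀/Q = 2371 rad/s; BW = Δω/(2π) = 377.4 Hz.

(a) f₀ = 301.1 Hz  (b) Q = 0.7979  (c) BW = 377.4 Hz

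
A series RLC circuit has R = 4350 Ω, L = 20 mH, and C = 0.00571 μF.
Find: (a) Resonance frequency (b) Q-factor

Step 1 — Resonance condition Im(Z)=0 gives ω₀ = 1/√(LC).
Step 2 — ω₀ = 1/√(0.02·5.71e-09) = 9.358e+04 rad/s.
Step 3 — f₀ = ω₀/(2π) = 1.489e+04 Hz.
Step 4 — Series Q: Q = ω₀L/R = 9.358e+04·0.02/4350 = 0.4302.

(a) f₀ = 1.489e+04 Hz  (b) Q = 0.4302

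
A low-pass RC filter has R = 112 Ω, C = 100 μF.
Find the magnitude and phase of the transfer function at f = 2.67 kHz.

Step 1 — Angular frequency: ω = 2π·2670 = 1.678e+04 rad/s.
Step 2 — Transfer function: H(jω) = 1/(1 + jωRC).
Step 3 — Denominator: 1 + jωRC = 1 + j·1.678e+04·112·0.0001 = 1 + j187.9.
Step 4 — H = 2.832e-05 - j0.005322.
Step 5 — Magnitude: |H| = 0.005322 (-45.5 dB); phase: φ = -89.7°.

|H| = 0.005322 (-45.5 dB), φ = -89.7°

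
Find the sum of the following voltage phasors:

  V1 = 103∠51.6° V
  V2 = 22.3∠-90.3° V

Step 1 — Convert each phasor to rectangular form:
  V1 = 103·(cos(51.6°) + j·sin(51.6°)) = 63.98 + j80.72 V
  V2 = 22.3·(cos(-90.3°) + j·sin(-90.3°)) = -0.1168 - j22.3 V
Step 2 — Sum components: V_total = 63.86 + j58.42 V.
Step 3 — Convert to polar: |V_total| = 86.55 V, ∠V_total = 42.5°.

V_total = 86.55∠42.5° V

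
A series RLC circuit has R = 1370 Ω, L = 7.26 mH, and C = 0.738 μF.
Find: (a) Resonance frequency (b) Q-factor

Step 1 — Resonance condition Im(Z)=0 gives ω₀ = 1/√(LC).
Step 2 — ω₀ = 1/√(0.00726·7.38e-07) = 1.366e+04 rad/s.
Step 3 — f₀ = ω₀/(2π) = 2174 Hz.
Step 4 — Series Q: Q = ω₀L/R = 1.366e+04·0.00726/1370 = 0.0724.

(a) f₀ = 2174 Hz  (b) Q = 0.0724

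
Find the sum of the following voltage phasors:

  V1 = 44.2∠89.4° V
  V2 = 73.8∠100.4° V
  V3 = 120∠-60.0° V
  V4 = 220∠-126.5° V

Step 1 — Convert each phasor to rectangular form:
  V1 = 44.2·(cos(89.4°) + j·sin(89.4°)) = 0.4629 + j44.2 V
  V2 = 73.8·(cos(100.4°) + j·sin(100.4°)) = -13.32 + j72.59 V
  V3 = 120·(cos(-60.0°) + j·sin(-60.0°)) = 60 - j103.9 V
  V4 = 220·(cos(-126.5°) + j·sin(-126.5°)) = -130.9 - j176.8 V
Step 2 — Sum components: V_total = -83.72 - j164 V.
Step 3 — Convert to polar: |V_total| = 184.1 V, ∠V_total = -117.0°.

V_total = 184.1∠-117.0° V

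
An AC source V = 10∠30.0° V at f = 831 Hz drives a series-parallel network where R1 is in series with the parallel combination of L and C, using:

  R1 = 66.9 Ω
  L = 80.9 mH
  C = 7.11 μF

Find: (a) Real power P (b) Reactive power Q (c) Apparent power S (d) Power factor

Step 1 — Angular frequency: ω = 2π·f = 2π·831 = 5221 rad/s.
Step 2 — Component impedances:
  R1: Z = R = 66.9 Ω
  L: Z = jωL = j·5221·0.0809 = 0 + j422.4 Ω
  C: Z = 1/(jωC) = -j/(ω·C) = 0 - j26.94 Ω
Step 3 — Parallel branch: L || C = 1/(1/L + 1/C) = 0 - j28.77 Ω.
Step 4 — Series with R1: Z_total = R1 + (L || C) = 66.9 - j28.77 Ω = 72.82∠-23.3° Ω.
Step 5 — Source phasor: V = 10∠30.0° V = 8.66 + j5 V.
Step 6 — Current: I = V / Z = 0.08212 + j0.1101 A = 0.1373∠53.3° A.
Step 7 — Complex power: S = V·I* = 1.261 - j0.5425 VA.
Step 8 — Real power: P = Re(S) = 1.261 W.
Step 9 — Reactive power: Q = Im(S) = -0.5425 VAR.
Step 10 — Apparent power: |S| = 1.373 VA.
Step 11 — Power factor: PF = P/|S| = 0.9186 (leading).

(a) P = 1.261 W  (b) Q = -0.5425 VAR  (c) S = 1.373 VA  (d) PF = 0.9186 (leading)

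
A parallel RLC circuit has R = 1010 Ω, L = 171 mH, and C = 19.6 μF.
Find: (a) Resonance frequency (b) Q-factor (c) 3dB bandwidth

Step 1 — Resonance: ω₀ = 1/√(LC) = 1/√(0.171·1.96e-05) = 546.2 rad/s.
Step 2 — f₀ = ω₀/(2π) = 86.93 Hz.
Step 3 — Parallel Q: Q = R/(ω₀L) = 1010/(546.2·0.171) = 10.81.
Step 4 — Bandwidth: Δω = ω₀/Q = 50.52 rad/s; BW = Δω/(2π) = 8.04 Hz.

(a) f₀ = 86.93 Hz  (b) Q = 10.81  (c) BW = 8.04 Hz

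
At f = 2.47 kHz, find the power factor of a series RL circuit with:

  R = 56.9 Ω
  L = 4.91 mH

Step 1 — Angular frequency: ω = 2π·f = 2π·2470 = 1.552e+04 rad/s.
Step 2 — Component impedances:
  R: Z = R = 56.9 Ω
  L: Z = jωL = j·1.552e+04·0.00491 = 0 + j76.2 Ω
Step 3 — Series combination: Z_total = R + L = 56.9 + j76.2 Ω = 95.1∠53.3° Ω.
Step 4 — Power factor: PF = cos(φ) = Re(Z)/|Z| = 56.9/95.1 = 0.5983.
Step 5 — Type: Im(Z) = 76.2 ⇒ lagging (phase φ = 53.3°).

PF = 0.5983 (lagging, φ = 53.3°)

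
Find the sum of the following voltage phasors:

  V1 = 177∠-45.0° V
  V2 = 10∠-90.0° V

Step 1 — Convert each phasor to rectangular form:
  V1 = 177·(cos(-45.0°) + j·sin(-45.0°)) = 125.2 - j125.2 V
  V2 = 10·(cos(-90.0°) + j·sin(-90.0°)) = 0 - j10 V
Step 2 — Sum components: V_total = 125.2 - j135.2 V.
Step 3 — Convert to polar: |V_total| = 184.2 V, ∠V_total = -47.2°.

V_total = 184.2∠-47.2° V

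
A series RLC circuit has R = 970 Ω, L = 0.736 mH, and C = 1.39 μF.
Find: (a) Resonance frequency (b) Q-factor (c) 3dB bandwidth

Step 1 — Resonance condition Im(Z)=0 gives ω₀ = 1/√(LC).
Step 2 — ω₀ = 1/√(0.000736·1.39e-06) = 3.126e+04 rad/s.
Step 3 — f₀ = ω₀/(2π) = 4976 Hz.
Step 4 — Series Q: Q = ω₀L/R = 3.126e+04·0.000736/970 = 0.02372.
Step 5 — 3dB bandwidth: Δω = ω₀/Q = 1.318e+06 rad/s; BW = Δω/(2π) = 2.098e+05 Hz.

(a) f₀ = 4976 Hz  (b) Q = 0.02372  (c) BW = 2.098e+05 Hz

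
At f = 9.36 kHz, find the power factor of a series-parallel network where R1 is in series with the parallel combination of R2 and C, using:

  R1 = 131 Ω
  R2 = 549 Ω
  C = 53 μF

Step 1 — Angular frequency: ω = 2π·f = 2π·9360 = 5.881e+04 rad/s.
Step 2 — Component impedances:
  R1: Z = R = 131 Ω
  R2: Z = R = 549 Ω
  C: Z = 1/(jωC) = -j/(ω·C) = 0 - j0.3208 Ω
Step 3 — Parallel branch: R2 || C = 1/(1/R2 + 1/C) = 0.0001875 - j0.3208 Ω.
Step 4 — Series with R1: Z_total = R1 + (R2 || C) = 131 - j0.3208 Ω = 131∠-0.1° Ω.
Step 5 — Power factor: PF = cos(φ) = Re(Z)/|Z| = 131/131 = 1.
Step 6 — Type: Im(Z) = -0.3208 ⇒ leading (phase φ = -0.1°).

PF = 1 (leading, φ = -0.1°)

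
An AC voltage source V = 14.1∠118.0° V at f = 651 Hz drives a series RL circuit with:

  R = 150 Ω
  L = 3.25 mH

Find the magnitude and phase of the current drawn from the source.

Step 1 — Angular frequency: ω = 2π·f = 2π·651 = 4090 rad/s.
Step 2 — Component impedances:
  R: Z = R = 150 Ω
  L: Z = jωL = j·4090·0.00325 = 0 + j13.29 Ω
Step 3 — Series combination: Z_total = R + L = 150 + j13.29 Ω = 150.6∠5.1° Ω.
Step 4 — Source phasor: V = 14.1∠118.0° V = -6.62 + j12.45 V.
Step 5 — Ohm's law: I = V / Z_total = (-6.62 + j12.45) / (150 + j13.29) = -0.03649 + j0.08623 A.
Step 6 — Convert to polar: |I| = 0.09363 A, ∠I = 112.9°.

I = 0.09363∠112.9° A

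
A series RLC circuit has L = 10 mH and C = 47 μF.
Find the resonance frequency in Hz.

Step 1 — Resonance condition Im(Z)=0 gives ω₀ = 1/√(LC).
Step 2 — ω₀ = 1/√(0.01·4.7e-05) = 1459 rad/s.
Step 3 — f₀ = ω₀/(2π) = 232.2 Hz.

f₀ = 232.2 Hz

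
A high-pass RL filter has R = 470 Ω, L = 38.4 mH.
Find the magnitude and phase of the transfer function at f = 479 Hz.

Step 1 — Angular frequency: ω = 2π·479 = 3010 rad/s.
Step 2 — Transfer function: H(jω) = jωL/(R + jωL).
Step 3 — Numerator jωL = j·115.6; denominator R + jωL = 470 + j115.6.
Step 4 — H = 0.05702 + j0.2319.
Step 5 — Magnitude: |H| = 0.2388 (-12.4 dB); phase: φ = 76.2°.

|H| = 0.2388 (-12.4 dB), φ = 76.2°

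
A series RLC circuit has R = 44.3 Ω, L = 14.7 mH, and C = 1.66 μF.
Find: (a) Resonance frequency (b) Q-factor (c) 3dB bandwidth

Step 1 — Resonance condition Im(Z)=0 gives ω₀ = 1/√(LC).
Step 2 — ω₀ = 1/√(0.0147·1.66e-06) = 6402 rad/s.
Step 3 — f₀ = ω₀/(2π) = 1019 Hz.
Step 4 — Series Q: Q = ω₀L/R = 6402·0.0147/44.3 = 2.124.
Step 5 — 3dB bandwidth: Δω = ω₀/Q = 3014 rad/s; BW = Δω/(2π) = 479.6 Hz.

(a) f₀ = 1019 Hz  (b) Q = 2.124  (c) BW = 479.6 Hz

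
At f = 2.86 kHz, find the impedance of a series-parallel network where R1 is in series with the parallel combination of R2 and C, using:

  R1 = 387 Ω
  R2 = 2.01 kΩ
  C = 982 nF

Step 1 — Angular frequency: ω = 2π·f = 2π·2860 = 1.797e+04 rad/s.
Step 2 — Component impedances:
  R1: Z = R = 387 Ω
  R2: Z = R = 2010 Ω
  C: Z = 1/(jωC) = -j/(ω·C) = 0 - j56.67 Ω
Step 3 — Parallel branch: R2 || C = 1/(1/R2 + 1/C) = 1.596 - j56.62 Ω.
Step 4 — Series with R1: Z_total = R1 + (R2 || C) = 388.6 - j56.62 Ω = 392.7∠-8.3° Ω.

Z = 388.6 - j56.62 Ω = 392.7∠-8.3° Ω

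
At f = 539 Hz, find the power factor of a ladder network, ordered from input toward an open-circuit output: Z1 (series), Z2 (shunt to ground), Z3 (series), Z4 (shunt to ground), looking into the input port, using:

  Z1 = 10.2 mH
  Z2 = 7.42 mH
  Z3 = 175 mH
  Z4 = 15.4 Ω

Step 1 — Angular frequency: ω = 2π·f = 2π·539 = 3387 rad/s.
Step 2 — Component impedances:
  Z1: Z = jωL = j·3387·0.0102 = 0 + j34.54 Ω
  Z2: Z = jωL = j·3387·0.00742 = 0 + j25.13 Ω
  Z3: Z = jωL = j·3387·0.175 = 0 + j592.7 Ω
  Z4: Z = R = 15.4 Ω
Step 3 — Ladder network (open output): work backward from the far end, alternating series and parallel combinations. Z_in = 0.02546 + j58.65 Ω = 58.65∠90.0° Ω.
Step 4 — Power factor: PF = cos(φ) = Re(Z)/|Z| = 0.02546/58.65 = 0.0004341.
Step 5 — Type: Im(Z) = 58.65 ⇒ lagging (phase φ = 90.0°).

PF = 0.0004341 (lagging, φ = 90.0°)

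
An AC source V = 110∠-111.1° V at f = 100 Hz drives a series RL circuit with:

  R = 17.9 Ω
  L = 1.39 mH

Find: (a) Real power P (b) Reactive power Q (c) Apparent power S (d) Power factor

Step 1 — Angular frequency: ω = 2π·f = 2π·100 = 628.3 rad/s.
Step 2 — Component impedances:
  R: Z = R = 17.9 Ω
  L: Z = jωL = j·628.3·0.00139 = 0 + j0.8734 Ω
Step 3 — Series combination: Z_total = R + L = 17.9 + j0.8734 Ω = 17.92∠2.8° Ω.
Step 4 — Source phasor: V = 110∠-111.1° V = -39.6 - j102.6 V.
Step 5 — Current: I = V / Z = -2.486 - j5.612 A = 6.138∠-113.9° A.
Step 6 — Complex power: S = V·I* = 674.4 + j32.9 VA.
Step 7 — Real power: P = Re(S) = 674.4 W.
Step 8 — Reactive power: Q = Im(S) = 32.9 VAR.
Step 9 — Apparent power: |S| = 675.2 VA.
Step 10 — Power factor: PF = P/|S| = 0.9988 (lagging).

(a) P = 674.4 W  (b) Q = 32.9 VAR  (c) S = 675.2 VA  (d) PF = 0.9988 (lagging)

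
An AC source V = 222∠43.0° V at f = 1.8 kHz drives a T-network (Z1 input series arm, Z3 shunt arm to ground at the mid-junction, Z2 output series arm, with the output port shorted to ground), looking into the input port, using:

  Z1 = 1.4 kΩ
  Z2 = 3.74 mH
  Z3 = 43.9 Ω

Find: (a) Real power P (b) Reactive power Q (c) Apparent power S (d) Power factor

Step 1 — Angular frequency: ω = 2π·f = 2π·1800 = 1.131e+04 rad/s.
Step 2 — Component impedances:
  Z1: Z = R = 1400 Ω
  Z2: Z = jωL = j·1.131e+04·0.00374 = 0 + j42.3 Ω
  Z3: Z = R = 43.9 Ω
Step 3 — With the output port shorted to ground, the output series arm Z2 runs from the junction to ground; the shunt arm Z3 also runs from the junction to ground. They appear in parallel: Z3 || Z2 = 21.13 + j21.93 Ω.
Step 4 — Series with input arm Z1: Z_in = Z1 + (Z3 || Z2) = 1421 + j21.93 Ω = 1421∠0.9° Ω.
Step 5 — Source phasor: V = 222∠43.0° V = 162.4 + j151.4 V.
Step 6 — Current: I = V / Z = 0.1159 + j0.1047 A = 0.1562∠42.1° A.
Step 7 — Complex power: S = V·I* = 34.67 + j0.5351 VA.
Step 8 — Real power: P = Re(S) = 34.67 W.
Step 9 — Reactive power: Q = Im(S) = 0.5351 VAR.
Step 10 — Apparent power: |S| = 34.68 VA.
Step 11 — Power factor: PF = P/|S| = 0.9999 (lagging).

(a) P = 34.67 W  (b) Q = 0.5351 VAR  (c) S = 34.68 VA  (d) PF = 0.9999 (lagging)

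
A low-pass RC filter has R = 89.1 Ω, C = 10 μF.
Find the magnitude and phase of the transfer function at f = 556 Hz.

Step 1 — Angular frequency: ω = 2π·556 = 3493 rad/s.
Step 2 — Transfer function: H(jω) = 1/(1 + jωRC).
Step 3 — Denominator: 1 + jωRC = 1 + j·3493·89.1·1e-05 = 1 + j3.113.
Step 4 — H = 0.09356 - j0.2912.
Step 5 — Magnitude: |H| = 0.3059 (-10.3 dB); phase: φ = -72.2°.

|H| = 0.3059 (-10.3 dB), φ = -72.2°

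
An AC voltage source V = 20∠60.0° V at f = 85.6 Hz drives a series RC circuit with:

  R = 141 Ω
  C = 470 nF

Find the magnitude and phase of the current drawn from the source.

Step 1 — Angular frequency: ω = 2π·f = 2π·85.6 = 537.8 rad/s.
Step 2 — Component impedances:
  R: Z = R = 141 Ω
  C: Z = 1/(jωC) = -j/(ω·C) = 0 - j3956 Ω
Step 3 — Series combination: Z_total = R + C = 141 - j3956 Ω = 3958∠-88.0° Ω.
Step 4 — Source phasor: V = 20∠60.0° V = 10 + j17.32 V.
Step 5 — Ohm's law: I = V / Z_total = (10 + j17.32) / (141 - j3956) = -0.004283 + j0.002681 A.
Step 6 — Convert to polar: |I| = 0.005052 A, ∠I = 148.0°.

I = 0.005052∠148.0° A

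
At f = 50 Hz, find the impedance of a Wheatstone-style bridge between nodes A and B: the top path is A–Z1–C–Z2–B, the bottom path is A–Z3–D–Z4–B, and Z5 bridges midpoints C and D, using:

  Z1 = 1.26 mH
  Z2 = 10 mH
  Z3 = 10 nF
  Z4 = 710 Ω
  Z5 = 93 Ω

Step 1 — Angular frequency: ω = 2π·f = 2π·50 = 314.2 rad/s.
Step 2 — Component impedances:
  Z1: Z = jωL = j·314.2·0.00126 = 0 + j0.3958 Ω
  Z2: Z = jωL = j·314.2·0.01 = 0 + j3.142 Ω
  Z3: Z = 1/(jωC) = -j/(ω·C) = 0 - j3.183e+05 Ω
  Z4: Z = R = 710 Ω
  Z5: Z = R = 93 Ω
Step 3 — Bridge requires nodal analysis (the Z5 bridge couples midpoints C and D, so the two paths cannot be reduced to a simple series/parallel combination). Setting node B to ground and injecting 1 A at node A, the 3-node admittance system at A, C, D solves to V_A = Z_AB = 0.01229 + j3.537 Ω = 3.537∠89.8° Ω.

Z = 0.01229 + j3.537 Ω = 3.537∠89.8° Ω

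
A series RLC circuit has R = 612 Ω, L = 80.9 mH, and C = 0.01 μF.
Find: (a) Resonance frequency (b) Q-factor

Step 1 — Resonance condition Im(Z)=0 gives ω₀ = 1/√(LC).
Step 2 — ω₀ = 1/√(0.0809·1e-08) = 3.516e+04 rad/s.
Step 3 — f₀ = ω₀/(2π) = 5596 Hz.
Step 4 — Series Q: Q = ω₀L/R = 3.516e+04·0.0809/612 = 4.648.

(a) f₀ = 5596 Hz  (b) Q = 4.648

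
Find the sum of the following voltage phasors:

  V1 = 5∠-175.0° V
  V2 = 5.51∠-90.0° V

Step 1 — Convert each phasor to rectangular form:
  V1 = 5·(cos(-175.0°) + j·sin(-175.0°)) = -4.981 - j0.4358 V
  V2 = 5.51·(cos(-90.0°) + j·sin(-90.0°)) = 0 - j5.51 V
Step 2 — Sum components: V_total = -4.981 - j5.946 V.
Step 3 — Convert to polar: |V_total| = 7.756 V, ∠V_total = -130.0°.

V_total = 7.756∠-130.0° V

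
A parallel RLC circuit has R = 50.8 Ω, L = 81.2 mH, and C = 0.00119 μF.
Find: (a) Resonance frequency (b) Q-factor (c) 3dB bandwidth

Step 1 — Resonance: ω₀ = 1/√(LC) = 1/√(0.0812·1.19e-09) = 1.017e+05 rad/s.
Step 2 — f₀ = ω₀/(2π) = 1.619e+04 Hz.
Step 3 — Parallel Q: Q = R/(ω₀L) = 50.8/(1.017e+05·0.0812) = 0.00615.
Step 4 — Bandwidth: Δω = ω₀/Q = 1.654e+07 rad/s; BW = Δω/(2π) = 2.633e+06 Hz.

(a) f₀ = 1.619e+04 Hz  (b) Q = 0.00615  (c) BW = 2.633e+06 Hz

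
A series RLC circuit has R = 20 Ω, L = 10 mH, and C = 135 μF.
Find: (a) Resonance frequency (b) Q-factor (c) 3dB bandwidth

Step 1 — Resonance: ω₀ = 1/√(LC) = 1/√(0.01·0.000135) = 860.7 rad/s.
Step 2 — f₀ = ω₀/(2π) = 137 Hz.
Step 3 — Series Q: Q = ω₀L/R = 860.7·0.01/20 = 0.4303.
Step 4 — Bandwidth: Δω = ω₀/Q = 2000 rad/s; BW = Δω/(2π) = 318.3 Hz.

(a) f₀ = 137 Hz  (b) Q = 0.4303  (c) BW = 318.3 Hz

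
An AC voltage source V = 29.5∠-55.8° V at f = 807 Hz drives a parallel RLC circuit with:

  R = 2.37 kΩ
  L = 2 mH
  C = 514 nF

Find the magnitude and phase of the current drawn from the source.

Step 1 — Angular frequency: ω = 2π·f = 2π·807 = 5071 rad/s.
Step 2 — Component impedances:
  R: Z = R = 2370 Ω
  L: Z = jωL = j·5071·0.002 = 0 + j10.14 Ω
  C: Z = 1/(jωC) = -j/(ω·C) = 0 - j383.7 Ω
Step 3 — Parallel combination: 1/Z_total = 1/R + 1/L + 1/C; Z_total = 0.04578 + j10.42 Ω = 10.42∠89.7° Ω.
Step 4 — Source phasor: V = 29.5∠-55.8° V = 16.58 - j24.4 V.
Step 5 — Ohm's law: I = V / Z_total = (16.58 - j24.4) / (0.04578 + j10.42) = -2.335 - j1.602 A.
Step 6 — Convert to polar: |I| = 2.832 A, ∠I = -145.5°.

I = 2.832∠-145.5° A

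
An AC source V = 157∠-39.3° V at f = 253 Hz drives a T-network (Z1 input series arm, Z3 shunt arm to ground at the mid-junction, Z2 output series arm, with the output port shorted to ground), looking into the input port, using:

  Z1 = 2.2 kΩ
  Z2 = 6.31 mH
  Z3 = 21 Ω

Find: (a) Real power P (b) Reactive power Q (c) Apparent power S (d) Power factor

Step 1 — Angular frequency: ω = 2π·f = 2π·253 = 1590 rad/s.
Step 2 — Component impedances:
  Z1: Z = R = 2200 Ω
  Z2: Z = jωL = j·1590·0.00631 = 0 + j10.03 Ω
  Z3: Z = R = 21 Ω
Step 3 — With the output port shorted to ground, the output series arm Z2 runs from the junction to ground; the shunt arm Z3 also runs from the junction to ground. They appear in parallel: Z3 || Z2 = 3.901 + j8.167 Ω.
Step 4 — Series with input arm Z1: Z_in = Z1 + (Z3 || Z2) = 2204 + j8.167 Ω = 2204∠0.2° Ω.
Step 5 — Source phasor: V = 157∠-39.3° V = 121.5 - j99.44 V.
Step 6 — Current: I = V / Z = 0.05496 - j0.04532 A = 0.07124∠-39.5° A.
Step 7 — Complex power: S = V·I* = 11.18 + j0.04145 VA.
Step 8 — Real power: P = Re(S) = 11.18 W.
Step 9 — Reactive power: Q = Im(S) = 0.04145 VAR.
Step 10 — Apparent power: |S| = 11.18 VA.
Step 11 — Power factor: PF = P/|S| = 1 (lagging).

(a) P = 11.18 W  (b) Q = 0.04145 VAR  (c) S = 11.18 VA  (d) PF = 1 (lagging)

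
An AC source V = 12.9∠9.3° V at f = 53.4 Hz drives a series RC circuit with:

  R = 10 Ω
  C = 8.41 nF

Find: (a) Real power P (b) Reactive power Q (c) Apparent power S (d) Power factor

Step 1 — Angular frequency: ω = 2π·f = 2π·53.4 = 335.5 rad/s.
Step 2 — Component impedances:
  R: Z = R = 10 Ω
  C: Z = 1/(jωC) = -j/(ω·C) = 0 - j3.544e+05 Ω
Step 3 — Series combination: Z_total = R + C = 10 - j3.544e+05 Ω = 3.544e+05∠-90.0° Ω.
Step 4 — Source phasor: V = 12.9∠9.3° V = 12.73 + j2.085 V.
Step 5 — Current: I = V / Z = -5.881e-06 + j3.592e-05 A = 3.64e-05∠99.3° A.
Step 6 — Complex power: S = V·I* = 1.325e-08 - j0.0004696 VA.
Step 7 — Real power: P = Re(S) = 1.325e-08 W.
Step 8 — Reactive power: Q = Im(S) = -0.0004696 VAR.
Step 9 — Apparent power: |S| = 0.0004696 VA.
Step 10 — Power factor: PF = P/|S| = 2.822e-05 (leading).

(a) P = 1.325e-08 W  (b) Q = -0.0004696 VAR  (c) S = 0.0004696 VA  (d) PF = 2.822e-05 (leading)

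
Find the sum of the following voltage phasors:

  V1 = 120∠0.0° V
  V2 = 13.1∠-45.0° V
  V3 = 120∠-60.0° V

Step 1 — Convert each phasor to rectangular form:
  V1 = 120·(cos(0.0°) + j·sin(0.0°)) = 120 V
  V2 = 13.1·(cos(-45.0°) + j·sin(-45.0°)) = 9.263 - j9.263 V
  V3 = 120·(cos(-60.0°) + j·sin(-60.0°)) = 60 - j103.9 V
Step 2 — Sum components: V_total = 189.3 - j113.2 V.
Step 3 — Convert to polar: |V_total| = 220.5 V, ∠V_total = -30.9°.

V_total = 220.5∠-30.9° V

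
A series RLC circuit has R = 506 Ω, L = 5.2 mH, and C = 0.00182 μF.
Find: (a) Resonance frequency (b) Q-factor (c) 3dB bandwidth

Step 1 — Resonance: ω₀ = 1/√(LC) = 1/√(0.0052·1.82e-09) = 3.251e+05 rad/s.
Step 2 — f₀ = ω₀/(2π) = 5.173e+04 Hz.
Step 3 — Series Q: Q = ω₀L/R = 3.251e+05·0.0052/506 = 3.341.
Step 4 — Bandwidth: Δω = ω₀/Q = 9.731e+04 rad/s; BW = Δω/(2π) = 1.549e+04 Hz.

(a) f₀ = 5.173e+04 Hz  (b) Q = 3.341  (c) BW = 1.549e+04 Hz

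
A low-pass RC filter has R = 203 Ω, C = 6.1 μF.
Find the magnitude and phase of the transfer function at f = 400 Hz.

Step 1 — Angular frequency: ω = 2π·400 = 2513 rad/s.
Step 2 — Transfer function: H(jω) = 1/(1 + jωRC).
Step 3 — Denominator: 1 + jωRC = 1 + j·2513·203·6.1e-06 = 1 + j3.112.
Step 4 — H = 0.09358 - j0.2912.
Step 5 — Magnitude: |H| = 0.3059 (-10.3 dB); phase: φ = -72.2°.

|H| = 0.3059 (-10.3 dB), φ = -72.2°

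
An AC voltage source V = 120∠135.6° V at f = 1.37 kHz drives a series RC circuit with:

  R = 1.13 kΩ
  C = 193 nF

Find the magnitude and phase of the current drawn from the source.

Step 1 — Angular frequency: ω = 2π·f = 2π·1370 = 8608 rad/s.
Step 2 — Component impedances:
  R: Z = R = 1130 Ω
  C: Z = 1/(jωC) = -j/(ω·C) = 0 - j601.9 Ω
Step 3 — Series combination: Z_total = R + C = 1130 - j601.9 Ω = 1280∠-28.0° Ω.
Step 4 — Source phasor: V = 120∠135.6° V = -85.74 + j83.96 V.
Step 5 — Ohm's law: I = V / Z_total = (-85.74 + j83.96) / (1130 - j601.9) = -0.08993 + j0.0264 A.
Step 6 — Convert to polar: |I| = 0.09373 A, ∠I = 163.6°.

I = 0.09373∠163.6° A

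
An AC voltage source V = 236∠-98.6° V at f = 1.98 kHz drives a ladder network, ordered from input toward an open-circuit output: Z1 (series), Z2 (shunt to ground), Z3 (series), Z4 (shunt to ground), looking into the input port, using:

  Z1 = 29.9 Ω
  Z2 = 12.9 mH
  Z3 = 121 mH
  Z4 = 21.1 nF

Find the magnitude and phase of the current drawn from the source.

Step 1 — Angular frequency: ω = 2π·f = 2π·1980 = 1.244e+04 rad/s.
Step 2 — Component impedances:
  Z1: Z = R = 29.9 Ω
  Z2: Z = jωL = j·1.244e+04·0.0129 = 0 + j160.5 Ω
  Z3: Z = jωL = j·1.244e+04·0.121 = 0 + j1505 Ω
  Z4: Z = 1/(jωC) = -j/(ω·C) = 0 - j3810 Ω
Step 3 — Ladder network (open output): work backward from the far end, alternating series and parallel combinations. Z_in = 29.9 + j172.5 Ω = 175.1∠80.2° Ω.
Step 4 — Source phasor: V = 236∠-98.6° V = -35.29 - j233.3 V.
Step 5 — Ohm's law: I = V / Z_total = (-35.29 - j233.3) / (29.9 + j172.5) = -1.348 - j0.02902 A.
Step 6 — Convert to polar: |I| = 1.348 A, ∠I = -178.8°.

I = 1.348∠-178.8° A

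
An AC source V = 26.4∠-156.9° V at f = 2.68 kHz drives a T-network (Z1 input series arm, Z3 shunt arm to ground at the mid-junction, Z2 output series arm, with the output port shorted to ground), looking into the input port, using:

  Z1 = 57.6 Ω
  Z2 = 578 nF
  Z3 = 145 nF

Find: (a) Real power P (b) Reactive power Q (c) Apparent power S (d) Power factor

Step 1 — Angular frequency: ω = 2π·f = 2π·2680 = 1.684e+04 rad/s.
Step 2 — Component impedances:
  Z1: Z = R = 57.6 Ω
  Z2: Z = 1/(jωC) = -j/(ω·C) = 0 - j102.7 Ω
  Z3: Z = 1/(jωC) = -j/(ω·C) = 0 - j409.6 Ω
Step 3 — With the output port shorted to ground, the output series arm Z2 runs from the junction to ground; the shunt arm Z3 also runs from the junction to ground. They appear in parallel: Z3 || Z2 = 0 - j82.14 Ω.
Step 4 — Series with input arm Z1: Z_in = Z1 + (Z3 || Z2) = 57.6 - j82.14 Ω = 100.3∠-55.0° Ω.
Step 5 — Source phasor: V = 26.4∠-156.9° V = -24.28 - j10.36 V.
Step 6 — Current: I = V / Z = -0.05444 - j0.2575 A = 0.2632∠-101.9° A.
Step 7 — Complex power: S = V·I* = 3.989 - j5.688 VA.
Step 8 — Real power: P = Re(S) = 3.989 W.
Step 9 — Reactive power: Q = Im(S) = -5.688 VAR.
Step 10 — Apparent power: |S| = 6.947 VA.
Step 11 — Power factor: PF = P/|S| = 0.5742 (leading).

(a) P = 3.989 W  (b) Q = -5.688 VAR  (c) S = 6.947 VA  (d) PF = 0.5742 (leading)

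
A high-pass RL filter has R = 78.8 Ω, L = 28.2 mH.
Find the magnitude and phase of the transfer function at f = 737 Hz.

Step 1 — Angular frequency: ω = 2π·737 = 4631 rad/s.
Step 2 — Transfer function: H(jω) = jωL/(R + jωL).
Step 3 — Numerator jωL = j·130.6; denominator R + jωL = 78.8 + j130.6.
Step 4 — H = 0.7331 + j0.4424.
Step 5 — Magnitude: |H| = 0.8562 (-1.3 dB); phase: φ = 31.1°.

|H| = 0.8562 (-1.3 dB), φ = 31.1°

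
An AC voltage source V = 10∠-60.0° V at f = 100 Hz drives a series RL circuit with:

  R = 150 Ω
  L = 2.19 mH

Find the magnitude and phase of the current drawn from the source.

Step 1 — Angular frequency: ω = 2π·f = 2π·100 = 628.3 rad/s.
Step 2 — Component impedances:
  R: Z = R = 150 Ω
  L: Z = jωL = j·628.3·0.00219 = 0 + j1.376 Ω
Step 3 — Series combination: Z_total = R + L = 150 + j1.376 Ω = 150∠0.5° Ω.
Step 4 — Source phasor: V = 10∠-60.0° V = 5 - j8.66 V.
Step 5 — Ohm's law: I = V / Z_total = (5 - j8.66) / (150 + j1.376) = 0.0328 - j0.05804 A.
Step 6 — Convert to polar: |I| = 0.06666 A, ∠I = -60.5°.

I = 0.06666∠-60.5° A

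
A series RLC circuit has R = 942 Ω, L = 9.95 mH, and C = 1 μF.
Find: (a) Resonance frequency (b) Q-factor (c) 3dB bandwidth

Step 1 — Resonance: ω₀ = 1/√(LC) = 1/√(0.00995·1e-06) = 1.003e+04 rad/s.
Step 2 — f₀ = ω₀/(2π) = 1596 Hz.
Step 3 — Series Q: Q = ω₀L/R = 1.003e+04·0.00995/942 = 0.1059.
Step 4 — Bandwidth: Δω = ω₀/Q = 9.467e+04 rad/s; BW = Δω/(2π) = 1.507e+04 Hz.

(a) f₀ = 1596 Hz  (b) Q = 0.1059  (c) BW = 1.507e+04 Hz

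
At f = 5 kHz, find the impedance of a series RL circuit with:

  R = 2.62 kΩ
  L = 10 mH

Step 1 — Angular frequency: ω = 2π·f = 2π·5000 = 3.142e+04 rad/s.
Step 2 — Component impedances:
  R: Z = R = 2620 Ω
  L: Z = jωL = j·3.142e+04·0.01 = 0 + j314.2 Ω
Step 3 — Series combination: Z_total = R + L = 2620 + j314.2 Ω = 2639∠6.8° Ω.

Z = 2620 + j314.2 Ω = 2639∠6.8° Ω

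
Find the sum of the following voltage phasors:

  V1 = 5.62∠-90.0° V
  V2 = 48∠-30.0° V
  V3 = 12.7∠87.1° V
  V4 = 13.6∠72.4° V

Step 1 — Convert each phasor to rectangular form:
  V1 = 5.62·(cos(-90.0°) + j·sin(-90.0°)) = 0 - j5.62 V
  V2 = 48·(cos(-30.0°) + j·sin(-30.0°)) = 41.57 - j24 V
  V3 = 12.7·(cos(87.1°) + j·sin(87.1°)) = 0.6425 + j12.68 V
  V4 = 13.6·(cos(72.4°) + j·sin(72.4°)) = 4.112 + j12.96 V
Step 2 — Sum components: V_total = 46.32 - j3.973 V.
Step 3 — Convert to polar: |V_total| = 46.49 V, ∠V_total = -4.9°.

V_total = 46.49∠-4.9° V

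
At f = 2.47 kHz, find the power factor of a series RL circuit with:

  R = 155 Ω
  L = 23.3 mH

Step 1 — Angular frequency: ω = 2π·f = 2π·2470 = 1.552e+04 rad/s.
Step 2 — Component impedances:
  R: Z = R = 155 Ω
  L: Z = jωL = j·1.552e+04·0.0233 = 0 + j361.6 Ω
Step 3 — Series combination: Z_total = R + L = 155 + j361.6 Ω = 393.4∠66.8° Ω.
Step 4 — Power factor: PF = cos(φ) = Re(Z)/|Z| = 155/393.4 = 0.394.
Step 5 — Type: Im(Z) = 361.6 ⇒ lagging (phase φ = 66.8°).

PF = 0.394 (lagging, φ = 66.8°)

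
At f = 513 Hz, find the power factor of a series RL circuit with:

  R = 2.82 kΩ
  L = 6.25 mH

Step 1 — Angular frequency: ω = 2π·f = 2π·513 = 3223 rad/s.
Step 2 — Component impedances:
  R: Z = R = 2820 Ω
  L: Z = jωL = j·3223·0.00625 = 0 + j20.15 Ω
Step 3 — Series combination: Z_total = R + L = 2820 + j20.15 Ω = 2820∠0.4° Ω.
Step 4 — Power factor: PF = cos(φ) = Re(Z)/|Z| = 2820/2820 = 1.
Step 5 — Type: Im(Z) = 20.15 ⇒ lagging (phase φ = 0.4°).

PF = 1 (lagging, φ = 0.4°)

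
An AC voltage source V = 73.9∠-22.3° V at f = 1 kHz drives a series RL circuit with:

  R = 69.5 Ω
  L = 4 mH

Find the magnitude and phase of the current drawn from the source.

Step 1 — Angular frequency: ω = 2π·f = 2π·1000 = 6283 rad/s.
Step 2 — Component impedances:
  R: Z = R = 69.5 Ω
  L: Z = jωL = j·6283·0.004 = 0 + j25.13 Ω
Step 3 — Series combination: Z_total = R + L = 69.5 + j25.13 Ω = 73.9∠19.9° Ω.
Step 4 — Source phasor: V = 73.9∠-22.3° V = 68.37 - j28.04 V.
Step 5 — Ohm's law: I = V / Z_total = (68.37 - j28.04) / (69.5 + j25.13) = 0.741 - j0.6714 A.
Step 6 — Convert to polar: |I| = 0.9999 A, ∠I = -42.2°.

I = 0.9999∠-42.2° A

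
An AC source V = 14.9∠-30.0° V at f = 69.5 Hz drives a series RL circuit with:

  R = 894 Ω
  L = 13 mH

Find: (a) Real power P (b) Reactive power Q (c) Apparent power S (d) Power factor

Step 1 — Angular frequency: ω = 2π·f = 2π·69.5 = 436.7 rad/s.
Step 2 — Component impedances:
  R: Z = R = 894 Ω
  L: Z = jωL = j·436.7·0.013 = 0 + j5.677 Ω
Step 3 — Series combination: Z_total = R + L = 894 + j5.677 Ω = 894∠0.4° Ω.
Step 4 — Source phasor: V = 14.9∠-30.0° V = 12.9 - j7.45 V.
Step 5 — Current: I = V / Z = 0.01438 - j0.008425 A = 0.01667∠-30.4° A.
Step 6 — Complex power: S = V·I* = 0.2483 + j0.001577 VA.
Step 7 — Real power: P = Re(S) = 0.2483 W.
Step 8 — Reactive power: Q = Im(S) = 0.001577 VAR.
Step 9 — Apparent power: |S| = 0.2483 VA.
Step 10 — Power factor: PF = P/|S| = 1 (lagging).

(a) P = 0.2483 W  (b) Q = 0.001577 VAR  (c) S = 0.2483 VA  (d) PF = 1 (lagging)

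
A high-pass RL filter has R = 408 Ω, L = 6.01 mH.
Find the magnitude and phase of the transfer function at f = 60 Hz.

Step 1 — Angular frequency: ω = 2π·60 = 377 rad/s.
Step 2 — Transfer function: H(jω) = jωL/(R + jωL).
Step 3 — Numerator jωL = j·2.266; denominator R + jωL = 408 + j2.266.
Step 4 — H = 3.084e-05 + j0.005553.
Step 5 — Magnitude: |H| = 0.005553 (-45.1 dB); phase: φ = 89.7°.

|H| = 0.005553 (-45.1 dB), φ = 89.7°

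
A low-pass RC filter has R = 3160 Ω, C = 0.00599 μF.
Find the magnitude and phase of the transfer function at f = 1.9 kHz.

Step 1 — Angular frequency: ω = 2π·1900 = 1.194e+04 rad/s.
Step 2 — Transfer function: H(jω) = 1/(1 + jωRC).
Step 3 — Denominator: 1 + jωRC = 1 + j·1.194e+04·3160·5.99e-09 = 1 + j0.226.
Step 4 — H = 0.9514 - j0.215.
Step 5 — Magnitude: |H| = 0.9754 (-0.2 dB); phase: φ = -12.7°.

|H| = 0.9754 (-0.2 dB), φ = -12.7°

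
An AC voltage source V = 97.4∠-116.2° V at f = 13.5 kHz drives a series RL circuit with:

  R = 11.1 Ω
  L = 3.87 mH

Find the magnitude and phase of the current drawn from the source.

Step 1 — Angular frequency: ω = 2π·f = 2π·1.35e+04 = 8.482e+04 rad/s.
Step 2 — Component impedances:
  R: Z = R = 11.1 Ω
  L: Z = jωL = j·8.482e+04·0.00387 = 0 + j328.3 Ω
Step 3 — Series combination: Z_total = R + L = 11.1 + j328.3 Ω = 328.5∠88.1° Ω.
Step 4 — Source phasor: V = 97.4∠-116.2° V = -43 - j87.39 V.
Step 5 — Ohm's law: I = V / Z_total = (-43 - j87.39) / (11.1 + j328.3) = -0.2703 + j0.1219 A.
Step 6 — Convert to polar: |I| = 0.2965 A, ∠I = 155.7°.

I = 0.2965∠155.7° A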